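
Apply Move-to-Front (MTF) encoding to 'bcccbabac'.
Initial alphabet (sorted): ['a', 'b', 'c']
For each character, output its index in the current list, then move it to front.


MTF encoding:
'b': index 1 in ['a', 'b', 'c'] -> ['b', 'a', 'c']
'c': index 2 in ['b', 'a', 'c'] -> ['c', 'b', 'a']
'c': index 0 in ['c', 'b', 'a'] -> ['c', 'b', 'a']
'c': index 0 in ['c', 'b', 'a'] -> ['c', 'b', 'a']
'b': index 1 in ['c', 'b', 'a'] -> ['b', 'c', 'a']
'a': index 2 in ['b', 'c', 'a'] -> ['a', 'b', 'c']
'b': index 1 in ['a', 'b', 'c'] -> ['b', 'a', 'c']
'a': index 1 in ['b', 'a', 'c'] -> ['a', 'b', 'c']
'c': index 2 in ['a', 'b', 'c'] -> ['c', 'a', 'b']


Output: [1, 2, 0, 0, 1, 2, 1, 1, 2]


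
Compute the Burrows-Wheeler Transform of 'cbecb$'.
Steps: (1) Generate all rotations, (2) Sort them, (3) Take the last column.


Rotations (sorted):
  0: $cbecb -> last char: b
  1: b$cbec -> last char: c
  2: becb$c -> last char: c
  3: cb$cbe -> last char: e
  4: cbecb$ -> last char: $
  5: ecb$cb -> last char: b


BWT = bcce$b


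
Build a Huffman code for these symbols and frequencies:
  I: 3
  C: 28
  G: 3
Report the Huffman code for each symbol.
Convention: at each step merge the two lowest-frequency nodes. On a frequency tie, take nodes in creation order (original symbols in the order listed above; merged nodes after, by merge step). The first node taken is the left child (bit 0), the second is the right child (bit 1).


Huffman tree construction:
Step 1: Merge I(3) + G(3) = 6
Step 2: Merge (I+G)(6) + C(28) = 34
Read each symbol's code off the tree from the root (left child = 0, right child = 1).

Codes:
  I: 00 (length 2)
  C: 1 (length 1)
  G: 01 (length 2)
Average code length: 40/34 = 1.1765 bits/symbol


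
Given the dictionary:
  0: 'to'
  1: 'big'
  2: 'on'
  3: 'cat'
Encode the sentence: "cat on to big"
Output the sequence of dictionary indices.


Look up each word in the dictionary:
  'cat' -> 3
  'on' -> 2
  'to' -> 0
  'big' -> 1

Encoded: [3, 2, 0, 1]


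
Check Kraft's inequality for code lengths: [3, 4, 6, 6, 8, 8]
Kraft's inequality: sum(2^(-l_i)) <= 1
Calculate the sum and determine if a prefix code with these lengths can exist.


Sum = 2^(-3) + 2^(-4) + 2^(-6) + 2^(-6) + 2^(-8) + 2^(-8)
    = 0.125 + 0.0625 + 0.015625 + 0.015625 + 0.00390625 + 0.00390625
    = 58/256 = 0.2265625
Since 0.2265625 <= 1, Kraft's inequality IS satisfied.
A prefix code with these lengths CAN exist.

Kraft sum = 0.2265625. Satisfied.


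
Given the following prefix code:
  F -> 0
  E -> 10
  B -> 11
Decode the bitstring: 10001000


Decoding step by step:
Bits 10 -> E
Bits 0 -> F
Bits 0 -> F
Bits 10 -> E
Bits 0 -> F
Bits 0 -> F


Decoded message: EFFEFF


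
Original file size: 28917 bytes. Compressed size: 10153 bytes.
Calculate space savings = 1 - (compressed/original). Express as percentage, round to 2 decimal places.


ratio = compressed/original = 10153/28917 = 0.351108
savings = 1 - ratio = 1 - 0.351108 = 0.648892
as a percentage: 0.648892 * 100 = 64.89%

Space savings = 1 - 10153/28917 = 64.89%


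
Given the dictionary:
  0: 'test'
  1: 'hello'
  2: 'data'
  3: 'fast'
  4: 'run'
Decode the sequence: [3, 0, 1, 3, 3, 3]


Look up each index in the dictionary:
  3 -> 'fast'
  0 -> 'test'
  1 -> 'hello'
  3 -> 'fast'
  3 -> 'fast'
  3 -> 'fast'

Decoded: "fast test hello fast fast fast"


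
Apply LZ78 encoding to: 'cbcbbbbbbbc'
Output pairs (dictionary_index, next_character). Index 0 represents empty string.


LZ78 encoding steps:
Dictionary: {0: ''}
Step 1: w='' (idx 0), next='c' -> output (0, 'c'), add 'c' as idx 1
Step 2: w='' (idx 0), next='b' -> output (0, 'b'), add 'b' as idx 2
Step 3: w='c' (idx 1), next='b' -> output (1, 'b'), add 'cb' as idx 3
Step 4: w='b' (idx 2), next='b' -> output (2, 'b'), add 'bb' as idx 4
Step 5: w='bb' (idx 4), next='b' -> output (4, 'b'), add 'bbb' as idx 5
Step 6: w='b' (idx 2), next='c' -> output (2, 'c'), add 'bc' as idx 6


Encoded: [(0, 'c'), (0, 'b'), (1, 'b'), (2, 'b'), (4, 'b'), (2, 'c')]


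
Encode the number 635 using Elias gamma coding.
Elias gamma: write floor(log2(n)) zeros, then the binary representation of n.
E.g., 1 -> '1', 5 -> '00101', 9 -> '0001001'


num_bits = floor(log2(635)) + 1 = 10
leading_zeros = num_bits - 1 = 9
binary(635) = 1001111011

Elias gamma(635) = '000000000' + '1001111011' = 0000000001001111011 (19 bits)


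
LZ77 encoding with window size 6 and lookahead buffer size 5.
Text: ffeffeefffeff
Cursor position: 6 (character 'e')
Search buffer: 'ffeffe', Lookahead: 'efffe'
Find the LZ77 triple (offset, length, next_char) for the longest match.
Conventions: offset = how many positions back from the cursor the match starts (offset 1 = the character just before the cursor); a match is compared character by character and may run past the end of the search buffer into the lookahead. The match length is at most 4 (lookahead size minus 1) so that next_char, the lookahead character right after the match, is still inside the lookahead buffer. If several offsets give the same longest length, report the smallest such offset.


Try each offset into the search buffer:
  offset=1 (pos 5, char 'e'): match length 1
  offset=2 (pos 4, char 'f'): match length 0
  offset=3 (pos 3, char 'f'): match length 0
  offset=4 (pos 2, char 'e'): match length 3
  offset=5 (pos 1, char 'f'): match length 0
  offset=6 (pos 0, char 'f'): match length 0
Longest match has length 3 at offset 4.
next_char = character at position 6 + 3 = 9 -> 'f'

Best match: offset=4, length=3 (matching 'eff' starting at position 2)
LZ77 triple: (4, 3, 'f')


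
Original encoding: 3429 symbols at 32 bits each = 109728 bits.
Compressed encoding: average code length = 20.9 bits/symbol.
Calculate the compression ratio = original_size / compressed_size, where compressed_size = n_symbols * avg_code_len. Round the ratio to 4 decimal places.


original_size = n_symbols * orig_bits = 3429 * 32 = 109728 bits
compressed_size = n_symbols * avg_code_len = 3429 * 20.9 = 71666.1 bits
ratio = original_size / compressed_size = 109728 / 71666.1 = 1.5311

Compression ratio = 1.5311


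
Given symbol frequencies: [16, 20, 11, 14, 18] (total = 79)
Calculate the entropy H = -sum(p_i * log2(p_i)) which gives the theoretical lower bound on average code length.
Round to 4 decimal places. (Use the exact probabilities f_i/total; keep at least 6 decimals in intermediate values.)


Per-symbol terms -p_i * log2(p_i) with p_i = f_i/79:
  p = 16/79 = 0.202532: log2(p) = -2.303781, -p*log2(p) = 0.466589
  p = 20/79 = 0.253165: log2(p) = -1.981853, -p*log2(p) = 0.501735
  p = 11/79 = 0.139241: log2(p) = -2.844349, -p*log2(p) = 0.396049
  p = 14/79 = 0.177215: log2(p) = -2.496426, -p*log2(p) = 0.442405
  p = 18/79 = 0.227848: log2(p) = -2.133856, -p*log2(p) = 0.486195
H = 0.466589 + 0.501735 + 0.396049 + 0.442405 + 0.486195 = 2.292973

H = 2.293 bits/symbol


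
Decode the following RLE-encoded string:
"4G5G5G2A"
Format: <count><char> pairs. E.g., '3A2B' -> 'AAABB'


Expanding each <count><char> pair:
  4G -> 'GGGG'
  5G -> 'GGGGG'
  5G -> 'GGGGG'
  2A -> 'AA'

Decoded = GGGGGGGGGGGGGGAA


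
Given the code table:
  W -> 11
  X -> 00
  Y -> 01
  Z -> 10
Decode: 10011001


Decoding:
10 -> Z
01 -> Y
10 -> Z
01 -> Y


Result: ZYZY


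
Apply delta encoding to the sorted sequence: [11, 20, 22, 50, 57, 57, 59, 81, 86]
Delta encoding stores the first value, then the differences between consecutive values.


First value: 11
Deltas:
  20 - 11 = 9
  22 - 20 = 2
  50 - 22 = 28
  57 - 50 = 7
  57 - 57 = 0
  59 - 57 = 2
  81 - 59 = 22
  86 - 81 = 5


Delta encoded: [11, 9, 2, 28, 7, 0, 2, 22, 5]


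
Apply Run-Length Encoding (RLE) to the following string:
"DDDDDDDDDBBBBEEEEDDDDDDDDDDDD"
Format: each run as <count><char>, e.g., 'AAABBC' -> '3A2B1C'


Scanning runs left to right:
  i=0: run of 'D' x 9 -> '9D'
  i=9: run of 'B' x 4 -> '4B'
  i=13: run of 'E' x 4 -> '4E'
  i=17: run of 'D' x 12 -> '12D'

RLE = 9D4B4E12D


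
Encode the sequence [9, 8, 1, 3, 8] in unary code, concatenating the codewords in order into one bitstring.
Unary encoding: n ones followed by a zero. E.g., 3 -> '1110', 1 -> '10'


Encode each number as n ones followed by a terminating 0:
  9 -> 1111111110 (10 bits)
  8 -> 111111110 (9 bits)
  1 -> 10 (2 bits)
  3 -> 1110 (4 bits)
  8 -> 111111110 (9 bits)
Total length = 10 + 9 + 2 + 4 + 9 = 34 bits.

Unary([9, 8, 1, 3, 8]) = 1111111110111111110101110111111110 (34 bits)


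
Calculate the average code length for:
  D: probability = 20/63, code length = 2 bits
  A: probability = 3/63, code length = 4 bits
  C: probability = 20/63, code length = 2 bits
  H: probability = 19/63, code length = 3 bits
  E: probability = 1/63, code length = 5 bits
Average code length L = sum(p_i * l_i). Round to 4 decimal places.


Weighted contributions p_i * l_i:
  D: (20/63) * 2 = 40/63
  A: (3/63) * 4 = 12/63
  C: (20/63) * 2 = 40/63
  H: (19/63) * 3 = 57/63
  E: (1/63) * 5 = 5/63
Sum = (40 + 12 + 40 + 57 + 5)/63 = 154/63

L = 154/63 = 2.4444 bits/symbol


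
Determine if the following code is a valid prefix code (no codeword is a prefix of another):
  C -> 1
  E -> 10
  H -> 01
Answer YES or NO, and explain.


Checking each pair (does one codeword prefix another?):
  C='1' vs E='10': prefix -- VIOLATION

NO -- this is NOT a valid prefix code. C (1) is a prefix of E (10).


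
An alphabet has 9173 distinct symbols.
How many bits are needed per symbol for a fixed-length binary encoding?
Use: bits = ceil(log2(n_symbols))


log2(9173) = 13.1632
Bracket: 2^13 = 8192 < 9173 <= 2^14 = 16384
So ceil(log2(9173)) = 14

bits = ceil(log2(9173)) = ceil(13.1632) = 14 bits


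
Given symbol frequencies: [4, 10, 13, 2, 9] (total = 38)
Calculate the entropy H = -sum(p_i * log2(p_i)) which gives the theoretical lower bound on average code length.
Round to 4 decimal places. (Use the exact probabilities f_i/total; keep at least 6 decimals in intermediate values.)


Per-symbol terms -p_i * log2(p_i) with p_i = f_i/38:
  p = 4/38 = 0.105263: log2(p) = -3.247928, -p*log2(p) = 0.341887
  p = 10/38 = 0.263158: log2(p) = -1.925999, -p*log2(p) = 0.506842
  p = 13/38 = 0.342105: log2(p) = -1.547488, -p*log2(p) = 0.529404
  p = 2/38 = 0.052632: log2(p) = -4.247928, -p*log2(p) = 0.223575
  p = 9/38 = 0.236842: log2(p) = -2.078003, -p*log2(p) = 0.492158
H = 0.341887 + 0.506842 + 0.529404 + 0.223575 + 0.492158 = 2.093866

H = 2.0939 bits/symbol


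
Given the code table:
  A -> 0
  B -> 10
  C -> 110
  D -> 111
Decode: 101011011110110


Decoding:
10 -> B
10 -> B
110 -> C
111 -> D
10 -> B
110 -> C


Result: BBCDBC


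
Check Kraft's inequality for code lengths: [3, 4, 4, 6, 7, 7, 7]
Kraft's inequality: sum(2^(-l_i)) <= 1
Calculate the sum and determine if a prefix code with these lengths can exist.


Sum = 2^(-3) + 2^(-4) + 2^(-4) + 2^(-6) + 2^(-7) + 2^(-7) + 2^(-7)
    = 0.125 + 0.0625 + 0.0625 + 0.015625 + 0.0078125 + 0.0078125 + 0.0078125
    = 37/128 = 0.2890625
Since 0.2890625 <= 1, Kraft's inequality IS satisfied.
A prefix code with these lengths CAN exist.

Kraft sum = 0.2890625. Satisfied.


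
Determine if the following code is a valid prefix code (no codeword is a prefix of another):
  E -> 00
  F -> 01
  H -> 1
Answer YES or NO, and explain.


Checking each pair (does one codeword prefix another?):
  E='00' vs F='01': no prefix
  E='00' vs H='1': no prefix
  F='01' vs E='00': no prefix
  F='01' vs H='1': no prefix
  H='1' vs E='00': no prefix
  H='1' vs F='01': no prefix
No violation found over all pairs.

YES -- this is a valid prefix code. No codeword is a prefix of any other codeword.


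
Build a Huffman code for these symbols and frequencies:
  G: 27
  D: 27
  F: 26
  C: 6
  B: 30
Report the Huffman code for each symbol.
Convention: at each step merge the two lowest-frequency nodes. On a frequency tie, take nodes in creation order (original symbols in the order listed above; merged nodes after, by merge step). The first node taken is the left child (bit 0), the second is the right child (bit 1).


Huffman tree construction:
Step 1: Merge C(6) + F(26) = 32
Step 2: Merge G(27) + D(27) = 54
Step 3: Merge B(30) + (C+F)(32) = 62
Step 4: Merge (G+D)(54) + (B+(C+F))(62) = 116
Read each symbol's code off the tree from the root (left child = 0, right child = 1).

Codes:
  G: 00 (length 2)
  D: 01 (length 2)
  F: 111 (length 3)
  C: 110 (length 3)
  B: 10 (length 2)
Average code length: 264/116 = 2.2759 bits/symbol


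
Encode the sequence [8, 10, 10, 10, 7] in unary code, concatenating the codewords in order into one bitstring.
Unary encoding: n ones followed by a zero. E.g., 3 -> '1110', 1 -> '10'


Encode each number as n ones followed by a terminating 0:
  8 -> 111111110 (9 bits)
  10 -> 11111111110 (11 bits)
  10 -> 11111111110 (11 bits)
  10 -> 11111111110 (11 bits)
  7 -> 11111110 (8 bits)
Total length = 9 + 11 + 11 + 11 + 8 = 50 bits.

Unary([8, 10, 10, 10, 7]) = 11111111011111111110111111111101111111111011111110 (50 bits)


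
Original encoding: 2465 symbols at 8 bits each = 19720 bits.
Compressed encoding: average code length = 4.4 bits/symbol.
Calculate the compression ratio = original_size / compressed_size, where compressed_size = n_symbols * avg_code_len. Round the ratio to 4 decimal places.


original_size = n_symbols * orig_bits = 2465 * 8 = 19720 bits
compressed_size = n_symbols * avg_code_len = 2465 * 4.4 = 10846.0 bits
ratio = original_size / compressed_size = 19720 / 10846.0 = 1.8182

Compression ratio = 1.8182


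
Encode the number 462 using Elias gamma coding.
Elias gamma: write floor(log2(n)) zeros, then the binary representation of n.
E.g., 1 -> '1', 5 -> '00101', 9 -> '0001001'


num_bits = floor(log2(462)) + 1 = 9
leading_zeros = num_bits - 1 = 8
binary(462) = 111001110

Elias gamma(462) = '00000000' + '111001110' = 00000000111001110 (17 bits)


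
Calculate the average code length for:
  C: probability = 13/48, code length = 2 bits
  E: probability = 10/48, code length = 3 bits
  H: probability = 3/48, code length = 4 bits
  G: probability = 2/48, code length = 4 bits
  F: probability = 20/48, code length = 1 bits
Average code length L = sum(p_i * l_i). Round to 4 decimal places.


Weighted contributions p_i * l_i:
  C: (13/48) * 2 = 26/48
  E: (10/48) * 3 = 30/48
  H: (3/48) * 4 = 12/48
  G: (2/48) * 4 = 8/48
  F: (20/48) * 1 = 20/48
Sum = (26 + 30 + 12 + 8 + 20)/48 = 96/48

L = 96/48 = 2.0000 bits/symbol


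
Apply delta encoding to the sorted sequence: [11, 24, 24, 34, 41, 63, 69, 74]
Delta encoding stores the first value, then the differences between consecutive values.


First value: 11
Deltas:
  24 - 11 = 13
  24 - 24 = 0
  34 - 24 = 10
  41 - 34 = 7
  63 - 41 = 22
  69 - 63 = 6
  74 - 69 = 5


Delta encoded: [11, 13, 0, 10, 7, 22, 6, 5]


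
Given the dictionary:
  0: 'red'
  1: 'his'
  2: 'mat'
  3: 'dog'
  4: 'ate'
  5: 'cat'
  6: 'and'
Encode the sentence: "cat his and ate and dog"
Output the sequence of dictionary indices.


Look up each word in the dictionary:
  'cat' -> 5
  'his' -> 1
  'and' -> 6
  'ate' -> 4
  'and' -> 6
  'dog' -> 3

Encoded: [5, 1, 6, 4, 6, 3]


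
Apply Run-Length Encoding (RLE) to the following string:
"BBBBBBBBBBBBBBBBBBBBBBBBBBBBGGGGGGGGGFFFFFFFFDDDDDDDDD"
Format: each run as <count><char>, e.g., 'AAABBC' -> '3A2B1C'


Scanning runs left to right:
  i=0: run of 'B' x 28 -> '28B'
  i=28: run of 'G' x 9 -> '9G'
  i=37: run of 'F' x 8 -> '8F'
  i=45: run of 'D' x 9 -> '9D'

RLE = 28B9G8F9D


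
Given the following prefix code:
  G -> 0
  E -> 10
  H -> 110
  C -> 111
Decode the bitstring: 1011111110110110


Decoding step by step:
Bits 10 -> E
Bits 111 -> C
Bits 111 -> C
Bits 10 -> E
Bits 110 -> H
Bits 110 -> H


Decoded message: ECCEHH


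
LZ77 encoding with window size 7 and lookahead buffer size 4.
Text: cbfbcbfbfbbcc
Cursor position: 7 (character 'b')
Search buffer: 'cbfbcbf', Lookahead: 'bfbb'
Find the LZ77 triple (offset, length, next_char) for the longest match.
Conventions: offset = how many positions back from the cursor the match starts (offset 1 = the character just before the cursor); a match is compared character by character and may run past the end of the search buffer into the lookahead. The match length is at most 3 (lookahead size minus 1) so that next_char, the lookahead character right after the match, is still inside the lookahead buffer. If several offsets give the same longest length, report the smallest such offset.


Try each offset into the search buffer:
  offset=1 (pos 6, char 'f'): match length 0
  offset=2 (pos 5, char 'b'): match length 3
  offset=3 (pos 4, char 'c'): match length 0
  offset=4 (pos 3, char 'b'): match length 1
  offset=5 (pos 2, char 'f'): match length 0
  offset=6 (pos 1, char 'b'): match length 3
  offset=7 (pos 0, char 'c'): match length 0
Longest match has length 3, found at offsets 2, 6; take the smallest, offset 2.
next_char = character at position 7 + 3 = 10 -> 'b'

Best match: offset=2, length=3 (matching 'bfb' starting at position 5)
LZ77 triple: (2, 3, 'b')


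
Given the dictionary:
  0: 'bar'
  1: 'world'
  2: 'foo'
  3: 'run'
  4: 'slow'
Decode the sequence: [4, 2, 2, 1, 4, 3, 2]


Look up each index in the dictionary:
  4 -> 'slow'
  2 -> 'foo'
  2 -> 'foo'
  1 -> 'world'
  4 -> 'slow'
  3 -> 'run'
  2 -> 'foo'

Decoded: "slow foo foo world slow run foo"


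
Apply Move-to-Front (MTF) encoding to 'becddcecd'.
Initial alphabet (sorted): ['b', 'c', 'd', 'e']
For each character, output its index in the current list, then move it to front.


MTF encoding:
'b': index 0 in ['b', 'c', 'd', 'e'] -> ['b', 'c', 'd', 'e']
'e': index 3 in ['b', 'c', 'd', 'e'] -> ['e', 'b', 'c', 'd']
'c': index 2 in ['e', 'b', 'c', 'd'] -> ['c', 'e', 'b', 'd']
'd': index 3 in ['c', 'e', 'b', 'd'] -> ['d', 'c', 'e', 'b']
'd': index 0 in ['d', 'c', 'e', 'b'] -> ['d', 'c', 'e', 'b']
'c': index 1 in ['d', 'c', 'e', 'b'] -> ['c', 'd', 'e', 'b']
'e': index 2 in ['c', 'd', 'e', 'b'] -> ['e', 'c', 'd', 'b']
'c': index 1 in ['e', 'c', 'd', 'b'] -> ['c', 'e', 'd', 'b']
'd': index 2 in ['c', 'e', 'd', 'b'] -> ['d', 'c', 'e', 'b']


Output: [0, 3, 2, 3, 0, 1, 2, 1, 2]


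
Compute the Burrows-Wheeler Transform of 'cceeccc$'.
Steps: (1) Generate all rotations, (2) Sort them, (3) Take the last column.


Rotations (sorted):
  0: $cceeccc -> last char: c
  1: c$cceecc -> last char: c
  2: cc$cceec -> last char: c
  3: ccc$ccee -> last char: e
  4: cceeccc$ -> last char: $
  5: ceeccc$c -> last char: c
  6: eccc$cce -> last char: e
  7: eeccc$cc -> last char: c


BWT = ccce$cec


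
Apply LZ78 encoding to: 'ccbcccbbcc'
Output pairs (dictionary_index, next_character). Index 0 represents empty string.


LZ78 encoding steps:
Dictionary: {0: ''}
Step 1: w='' (idx 0), next='c' -> output (0, 'c'), add 'c' as idx 1
Step 2: w='c' (idx 1), next='b' -> output (1, 'b'), add 'cb' as idx 2
Step 3: w='c' (idx 1), next='c' -> output (1, 'c'), add 'cc' as idx 3
Step 4: w='cb' (idx 2), next='b' -> output (2, 'b'), add 'cbb' as idx 4
Step 5: w='cc' (idx 3), end of input -> output (3, '')


Encoded: [(0, 'c'), (1, 'b'), (1, 'c'), (2, 'b'), (3, '')]


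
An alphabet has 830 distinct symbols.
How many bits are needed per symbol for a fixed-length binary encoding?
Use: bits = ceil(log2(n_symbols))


log2(830) = 9.697
Bracket: 2^9 = 512 < 830 <= 2^10 = 1024
So ceil(log2(830)) = 10

bits = ceil(log2(830)) = ceil(9.697) = 10 bits


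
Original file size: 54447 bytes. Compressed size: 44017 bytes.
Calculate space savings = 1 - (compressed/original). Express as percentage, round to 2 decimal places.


ratio = compressed/original = 44017/54447 = 0.808438
savings = 1 - ratio = 1 - 0.808438 = 0.191562
as a percentage: 0.191562 * 100 = 19.16%

Space savings = 1 - 44017/54447 = 19.16%


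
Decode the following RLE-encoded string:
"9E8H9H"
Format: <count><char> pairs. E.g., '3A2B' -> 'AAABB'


Expanding each <count><char> pair:
  9E -> 'EEEEEEEEE'
  8H -> 'HHHHHHHH'
  9H -> 'HHHHHHHHH'

Decoded = EEEEEEEEEHHHHHHHHHHHHHHHHH


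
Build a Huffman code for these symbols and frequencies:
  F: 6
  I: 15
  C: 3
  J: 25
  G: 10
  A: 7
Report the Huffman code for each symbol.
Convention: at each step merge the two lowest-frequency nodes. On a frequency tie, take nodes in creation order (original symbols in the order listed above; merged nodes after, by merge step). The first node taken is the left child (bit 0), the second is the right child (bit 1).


Huffman tree construction:
Step 1: Merge C(3) + F(6) = 9
Step 2: Merge A(7) + (C+F)(9) = 16
Step 3: Merge G(10) + I(15) = 25
Step 4: Merge (A+(C+F))(16) + J(25) = 41
Step 5: Merge (G+I)(25) + ((A+(C+F))+J)(41) = 66
Read each symbol's code off the tree from the root (left child = 0, right child = 1).

Codes:
  F: 1011 (length 4)
  I: 01 (length 2)
  C: 1010 (length 4)
  J: 11 (length 2)
  G: 00 (length 2)
  A: 100 (length 3)
Average code length: 157/66 = 2.3788 bits/symbol


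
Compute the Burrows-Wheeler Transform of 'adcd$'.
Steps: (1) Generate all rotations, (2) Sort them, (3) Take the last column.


Rotations (sorted):
  0: $adcd -> last char: d
  1: adcd$ -> last char: $
  2: cd$ad -> last char: d
  3: d$adc -> last char: c
  4: dcd$a -> last char: a


BWT = d$dca


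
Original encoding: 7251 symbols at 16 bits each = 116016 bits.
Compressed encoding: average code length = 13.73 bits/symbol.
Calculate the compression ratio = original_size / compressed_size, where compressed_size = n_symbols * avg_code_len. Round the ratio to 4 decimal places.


original_size = n_symbols * orig_bits = 7251 * 16 = 116016 bits
compressed_size = n_symbols * avg_code_len = 7251 * 13.73 = 99556.23 bits
ratio = original_size / compressed_size = 116016 / 99556.23 = 1.1653

Compression ratio = 1.1653


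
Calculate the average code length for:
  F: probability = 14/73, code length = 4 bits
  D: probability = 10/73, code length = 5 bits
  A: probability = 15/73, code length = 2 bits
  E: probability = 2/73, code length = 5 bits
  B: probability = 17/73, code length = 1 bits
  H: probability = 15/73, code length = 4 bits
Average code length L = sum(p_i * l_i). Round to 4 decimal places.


Weighted contributions p_i * l_i:
  F: (14/73) * 4 = 56/73
  D: (10/73) * 5 = 50/73
  A: (15/73) * 2 = 30/73
  E: (2/73) * 5 = 10/73
  B: (17/73) * 1 = 17/73
  H: (15/73) * 4 = 60/73
Sum = (56 + 50 + 30 + 10 + 17 + 60)/73 = 223/73

L = 223/73 = 3.0548 bits/symbol


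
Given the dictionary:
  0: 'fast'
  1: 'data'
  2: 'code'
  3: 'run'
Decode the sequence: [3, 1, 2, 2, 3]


Look up each index in the dictionary:
  3 -> 'run'
  1 -> 'data'
  2 -> 'code'
  2 -> 'code'
  3 -> 'run'

Decoded: "run data code code run"


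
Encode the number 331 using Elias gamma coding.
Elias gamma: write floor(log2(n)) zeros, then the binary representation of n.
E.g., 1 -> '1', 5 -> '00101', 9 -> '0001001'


num_bits = floor(log2(331)) + 1 = 9
leading_zeros = num_bits - 1 = 8
binary(331) = 101001011

Elias gamma(331) = '00000000' + '101001011' = 00000000101001011 (17 bits)


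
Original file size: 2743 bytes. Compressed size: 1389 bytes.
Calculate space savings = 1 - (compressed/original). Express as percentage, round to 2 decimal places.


ratio = compressed/original = 1389/2743 = 0.50638
savings = 1 - ratio = 1 - 0.50638 = 0.49362
as a percentage: 0.49362 * 100 = 49.36%

Space savings = 1 - 1389/2743 = 49.36%


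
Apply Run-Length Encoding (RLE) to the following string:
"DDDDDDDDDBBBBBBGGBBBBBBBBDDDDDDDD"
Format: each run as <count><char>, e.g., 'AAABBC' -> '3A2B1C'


Scanning runs left to right:
  i=0: run of 'D' x 9 -> '9D'
  i=9: run of 'B' x 6 -> '6B'
  i=15: run of 'G' x 2 -> '2G'
  i=17: run of 'B' x 8 -> '8B'
  i=25: run of 'D' x 8 -> '8D'

RLE = 9D6B2G8B8D


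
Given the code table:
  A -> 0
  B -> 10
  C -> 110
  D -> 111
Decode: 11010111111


Decoding:
110 -> C
10 -> B
111 -> D
111 -> D


Result: CBDD


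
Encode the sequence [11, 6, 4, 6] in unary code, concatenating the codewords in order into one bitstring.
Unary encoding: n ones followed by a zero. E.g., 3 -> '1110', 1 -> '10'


Encode each number as n ones followed by a terminating 0:
  11 -> 111111111110 (12 bits)
  6 -> 1111110 (7 bits)
  4 -> 11110 (5 bits)
  6 -> 1111110 (7 bits)
Total length = 12 + 7 + 5 + 7 = 31 bits.

Unary([11, 6, 4, 6]) = 1111111111101111110111101111110 (31 bits)


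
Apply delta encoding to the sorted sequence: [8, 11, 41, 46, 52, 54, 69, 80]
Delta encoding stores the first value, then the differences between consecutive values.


First value: 8
Deltas:
  11 - 8 = 3
  41 - 11 = 30
  46 - 41 = 5
  52 - 46 = 6
  54 - 52 = 2
  69 - 54 = 15
  80 - 69 = 11


Delta encoded: [8, 3, 30, 5, 6, 2, 15, 11]


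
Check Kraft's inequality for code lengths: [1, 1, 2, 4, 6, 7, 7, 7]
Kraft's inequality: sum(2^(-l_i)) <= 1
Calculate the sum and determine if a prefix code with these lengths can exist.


Sum = 2^(-1) + 2^(-1) + 2^(-2) + 2^(-4) + 2^(-6) + 2^(-7) + 2^(-7) + 2^(-7)
    = 0.5 + 0.5 + 0.25 + 0.0625 + 0.015625 + 0.0078125 + 0.0078125 + 0.0078125
    = 173/128 = 1.3515625
Since 1.3515625 > 1, Kraft's inequality is NOT satisfied.
A prefix code with these lengths CANNOT exist.

Kraft sum = 1.3515625. Not satisfied.


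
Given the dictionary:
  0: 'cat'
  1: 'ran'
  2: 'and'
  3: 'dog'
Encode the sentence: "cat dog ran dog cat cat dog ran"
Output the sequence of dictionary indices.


Look up each word in the dictionary:
  'cat' -> 0
  'dog' -> 3
  'ran' -> 1
  'dog' -> 3
  'cat' -> 0
  'cat' -> 0
  'dog' -> 3
  'ran' -> 1

Encoded: [0, 3, 1, 3, 0, 0, 3, 1]


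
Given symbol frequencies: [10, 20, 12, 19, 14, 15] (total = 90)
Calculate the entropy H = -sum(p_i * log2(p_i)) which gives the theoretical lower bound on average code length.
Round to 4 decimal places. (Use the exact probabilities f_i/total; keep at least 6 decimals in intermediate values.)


Per-symbol terms -p_i * log2(p_i) with p_i = f_i/90:
  p = 10/90 = 0.111111: log2(p) = -3.169925, -p*log2(p) = 0.352214
  p = 20/90 = 0.222222: log2(p) = -2.169925, -p*log2(p) = 0.482206
  p = 12/90 = 0.133333: log2(p) = -2.906891, -p*log2(p) = 0.387585
  p = 19/90 = 0.211111: log2(p) = -2.243926, -p*log2(p) = 0.473718
  p = 14/90 = 0.155556: log2(p) = -2.684498, -p*log2(p) = 0.417589
  p = 15/90 = 0.166667: log2(p) = -2.584963, -p*log2(p) = 0.430827
H = 0.352214 + 0.482206 + 0.387585 + 0.473718 + 0.417589 + 0.430827 = 2.544139

H = 2.5441 bits/symbol


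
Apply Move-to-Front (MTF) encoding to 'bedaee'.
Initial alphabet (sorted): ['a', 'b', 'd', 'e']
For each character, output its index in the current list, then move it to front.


MTF encoding:
'b': index 1 in ['a', 'b', 'd', 'e'] -> ['b', 'a', 'd', 'e']
'e': index 3 in ['b', 'a', 'd', 'e'] -> ['e', 'b', 'a', 'd']
'd': index 3 in ['e', 'b', 'a', 'd'] -> ['d', 'e', 'b', 'a']
'a': index 3 in ['d', 'e', 'b', 'a'] -> ['a', 'd', 'e', 'b']
'e': index 2 in ['a', 'd', 'e', 'b'] -> ['e', 'a', 'd', 'b']
'e': index 0 in ['e', 'a', 'd', 'b'] -> ['e', 'a', 'd', 'b']


Output: [1, 3, 3, 3, 2, 0]


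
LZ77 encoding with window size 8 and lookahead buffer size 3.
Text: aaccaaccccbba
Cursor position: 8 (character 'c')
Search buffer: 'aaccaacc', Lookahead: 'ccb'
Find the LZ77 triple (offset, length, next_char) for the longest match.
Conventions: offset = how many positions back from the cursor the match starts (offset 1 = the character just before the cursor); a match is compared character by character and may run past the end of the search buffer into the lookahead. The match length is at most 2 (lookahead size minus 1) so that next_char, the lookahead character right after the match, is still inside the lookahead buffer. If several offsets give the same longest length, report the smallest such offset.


Try each offset into the search buffer:
  offset=1 (pos 7, char 'c'): match length 2
  offset=2 (pos 6, char 'c'): match length 2
  offset=3 (pos 5, char 'a'): match length 0
  offset=4 (pos 4, char 'a'): match length 0
  offset=5 (pos 3, char 'c'): match length 1
  offset=6 (pos 2, char 'c'): match length 2
  offset=7 (pos 1, char 'a'): match length 0
  offset=8 (pos 0, char 'a'): match length 0
Longest match has length 2, found at offsets 1, 2, 6; take the smallest, offset 1.
next_char = character at position 8 + 2 = 10 -> 'b'

Best match: offset=1, length=2 (matching 'cc' starting at position 7)
LZ77 triple: (1, 2, 'b')


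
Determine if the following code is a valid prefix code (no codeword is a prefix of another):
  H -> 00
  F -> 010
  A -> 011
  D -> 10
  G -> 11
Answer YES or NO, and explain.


Checking each pair (does one codeword prefix another?):
  H='00' vs F='010': no prefix
  H='00' vs A='011': no prefix
  H='00' vs D='10': no prefix
  H='00' vs G='11': no prefix
  F='010' vs H='00': no prefix
  F='010' vs A='011': no prefix
  F='010' vs D='10': no prefix
  F='010' vs G='11': no prefix
  A='011' vs H='00': no prefix
  A='011' vs F='010': no prefix
  A='011' vs D='10': no prefix
  A='011' vs G='11': no prefix
  D='10' vs H='00': no prefix
  D='10' vs F='010': no prefix
  D='10' vs A='011': no prefix
  D='10' vs G='11': no prefix
  G='11' vs H='00': no prefix
  G='11' vs F='010': no prefix
  G='11' vs A='011': no prefix
  G='11' vs D='10': no prefix
No violation found over all pairs.

YES -- this is a valid prefix code. No codeword is a prefix of any other codeword.


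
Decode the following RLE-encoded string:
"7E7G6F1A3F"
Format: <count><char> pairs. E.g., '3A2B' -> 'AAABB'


Expanding each <count><char> pair:
  7E -> 'EEEEEEE'
  7G -> 'GGGGGGG'
  6F -> 'FFFFFF'
  1A -> 'A'
  3F -> 'FFF'

Decoded = EEEEEEEGGGGGGGFFFFFFAFFF


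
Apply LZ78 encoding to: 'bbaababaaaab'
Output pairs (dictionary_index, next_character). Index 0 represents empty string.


LZ78 encoding steps:
Dictionary: {0: ''}
Step 1: w='' (idx 0), next='b' -> output (0, 'b'), add 'b' as idx 1
Step 2: w='b' (idx 1), next='a' -> output (1, 'a'), add 'ba' as idx 2
Step 3: w='' (idx 0), next='a' -> output (0, 'a'), add 'a' as idx 3
Step 4: w='ba' (idx 2), next='b' -> output (2, 'b'), add 'bab' as idx 4
Step 5: w='a' (idx 3), next='a' -> output (3, 'a'), add 'aa' as idx 5
Step 6: w='aa' (idx 5), next='b' -> output (5, 'b'), add 'aab' as idx 6


Encoded: [(0, 'b'), (1, 'a'), (0, 'a'), (2, 'b'), (3, 'a'), (5, 'b')]


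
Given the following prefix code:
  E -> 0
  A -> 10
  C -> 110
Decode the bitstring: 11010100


Decoding step by step:
Bits 110 -> C
Bits 10 -> A
Bits 10 -> A
Bits 0 -> E


Decoded message: CAAE


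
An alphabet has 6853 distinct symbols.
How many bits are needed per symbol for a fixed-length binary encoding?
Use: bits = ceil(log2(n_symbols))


log2(6853) = 12.7425
Bracket: 2^12 = 4096 < 6853 <= 2^13 = 8192
So ceil(log2(6853)) = 13

bits = ceil(log2(6853)) = ceil(12.7425) = 13 bits


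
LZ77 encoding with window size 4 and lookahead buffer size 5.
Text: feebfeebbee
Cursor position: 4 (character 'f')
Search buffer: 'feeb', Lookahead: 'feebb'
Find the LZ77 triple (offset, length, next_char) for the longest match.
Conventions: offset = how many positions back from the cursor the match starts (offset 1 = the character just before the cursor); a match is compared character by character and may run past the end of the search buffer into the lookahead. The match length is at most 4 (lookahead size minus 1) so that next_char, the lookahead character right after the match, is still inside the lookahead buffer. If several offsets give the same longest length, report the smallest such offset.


Try each offset into the search buffer:
  offset=1 (pos 3, char 'b'): match length 0
  offset=2 (pos 2, char 'e'): match length 0
  offset=3 (pos 1, char 'e'): match length 0
  offset=4 (pos 0, char 'f'): match length 4
Longest match has length 4 at offset 4.
next_char = character at position 4 + 4 = 8 -> 'b'

Best match: offset=4, length=4 (matching 'feeb' starting at position 0)
LZ77 triple: (4, 4, 'b')


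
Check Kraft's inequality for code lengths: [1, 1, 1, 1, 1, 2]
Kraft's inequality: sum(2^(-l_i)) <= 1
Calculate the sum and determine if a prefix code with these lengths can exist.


Sum = 2^(-1) + 2^(-1) + 2^(-1) + 2^(-1) + 2^(-1) + 2^(-2)
    = 0.5 + 0.5 + 0.5 + 0.5 + 0.5 + 0.25
    = 11/4 = 2.75
Since 2.75 > 1, Kraft's inequality is NOT satisfied.
A prefix code with these lengths CANNOT exist.

Kraft sum = 2.75. Not satisfied.


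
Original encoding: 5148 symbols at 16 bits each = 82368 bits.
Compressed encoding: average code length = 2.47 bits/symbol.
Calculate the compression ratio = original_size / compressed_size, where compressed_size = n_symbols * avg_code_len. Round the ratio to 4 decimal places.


original_size = n_symbols * orig_bits = 5148 * 16 = 82368 bits
compressed_size = n_symbols * avg_code_len = 5148 * 2.47 = 12715.56 bits
ratio = original_size / compressed_size = 82368 / 12715.56 = 6.4777

Compression ratio = 6.4777


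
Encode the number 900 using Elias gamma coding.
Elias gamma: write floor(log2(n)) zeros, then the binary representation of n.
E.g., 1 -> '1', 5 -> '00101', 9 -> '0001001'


num_bits = floor(log2(900)) + 1 = 10
leading_zeros = num_bits - 1 = 9
binary(900) = 1110000100

Elias gamma(900) = '000000000' + '1110000100' = 0000000001110000100 (19 bits)


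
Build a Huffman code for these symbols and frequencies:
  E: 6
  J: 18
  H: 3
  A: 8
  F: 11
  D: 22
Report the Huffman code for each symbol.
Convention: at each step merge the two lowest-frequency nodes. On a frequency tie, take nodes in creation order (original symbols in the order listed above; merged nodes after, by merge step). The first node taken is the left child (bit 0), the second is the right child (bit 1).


Huffman tree construction:
Step 1: Merge H(3) + E(6) = 9
Step 2: Merge A(8) + (H+E)(9) = 17
Step 3: Merge F(11) + (A+(H+E))(17) = 28
Step 4: Merge J(18) + D(22) = 40
Step 5: Merge (F+(A+(H+E)))(28) + (J+D)(40) = 68
Read each symbol's code off the tree from the root (left child = 0, right child = 1).

Codes:
  E: 0111 (length 4)
  J: 10 (length 2)
  H: 0110 (length 4)
  A: 010 (length 3)
  F: 00 (length 2)
  D: 11 (length 2)
Average code length: 162/68 = 2.3824 bits/symbol


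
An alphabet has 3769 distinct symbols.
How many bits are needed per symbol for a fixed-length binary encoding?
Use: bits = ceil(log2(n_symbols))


log2(3769) = 11.88
Bracket: 2^11 = 2048 < 3769 <= 2^12 = 4096
So ceil(log2(3769)) = 12

bits = ceil(log2(3769)) = ceil(11.88) = 12 bits


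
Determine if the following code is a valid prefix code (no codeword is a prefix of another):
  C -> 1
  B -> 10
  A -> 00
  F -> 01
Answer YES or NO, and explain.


Checking each pair (does one codeword prefix another?):
  C='1' vs B='10': prefix -- VIOLATION

NO -- this is NOT a valid prefix code. C (1) is a prefix of B (10).


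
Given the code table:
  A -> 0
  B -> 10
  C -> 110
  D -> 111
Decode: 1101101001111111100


Decoding:
110 -> C
110 -> C
10 -> B
0 -> A
111 -> D
111 -> D
110 -> C
0 -> A


Result: CCBADDCA


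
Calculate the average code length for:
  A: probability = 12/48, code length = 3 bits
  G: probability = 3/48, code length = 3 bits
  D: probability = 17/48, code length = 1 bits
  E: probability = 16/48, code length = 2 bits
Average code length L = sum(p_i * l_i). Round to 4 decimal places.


Weighted contributions p_i * l_i:
  A: (12/48) * 3 = 36/48
  G: (3/48) * 3 = 9/48
  D: (17/48) * 1 = 17/48
  E: (16/48) * 2 = 32/48
Sum = (36 + 9 + 17 + 32)/48 = 94/48

L = 94/48 = 1.9583 bits/symbol


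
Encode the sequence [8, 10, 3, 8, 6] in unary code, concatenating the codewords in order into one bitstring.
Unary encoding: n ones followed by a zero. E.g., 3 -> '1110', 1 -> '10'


Encode each number as n ones followed by a terminating 0:
  8 -> 111111110 (9 bits)
  10 -> 11111111110 (11 bits)
  3 -> 1110 (4 bits)
  8 -> 111111110 (9 bits)
  6 -> 1111110 (7 bits)
Total length = 9 + 11 + 4 + 9 + 7 = 40 bits.

Unary([8, 10, 3, 8, 6]) = 1111111101111111111011101111111101111110 (40 bits)


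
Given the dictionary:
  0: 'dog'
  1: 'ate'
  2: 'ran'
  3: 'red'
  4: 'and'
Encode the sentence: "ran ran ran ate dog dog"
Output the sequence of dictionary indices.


Look up each word in the dictionary:
  'ran' -> 2
  'ran' -> 2
  'ran' -> 2
  'ate' -> 1
  'dog' -> 0
  'dog' -> 0

Encoded: [2, 2, 2, 1, 0, 0]


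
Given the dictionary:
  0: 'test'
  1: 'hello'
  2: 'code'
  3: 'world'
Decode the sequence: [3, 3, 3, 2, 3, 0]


Look up each index in the dictionary:
  3 -> 'world'
  3 -> 'world'
  3 -> 'world'
  2 -> 'code'
  3 -> 'world'
  0 -> 'test'

Decoded: "world world world code world test"


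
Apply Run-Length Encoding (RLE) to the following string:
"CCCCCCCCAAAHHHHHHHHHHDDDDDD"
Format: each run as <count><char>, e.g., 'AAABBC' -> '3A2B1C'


Scanning runs left to right:
  i=0: run of 'C' x 8 -> '8C'
  i=8: run of 'A' x 3 -> '3A'
  i=11: run of 'H' x 10 -> '10H'
  i=21: run of 'D' x 6 -> '6D'

RLE = 8C3A10H6D


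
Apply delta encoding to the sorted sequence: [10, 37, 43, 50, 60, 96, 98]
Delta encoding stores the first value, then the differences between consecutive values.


First value: 10
Deltas:
  37 - 10 = 27
  43 - 37 = 6
  50 - 43 = 7
  60 - 50 = 10
  96 - 60 = 36
  98 - 96 = 2


Delta encoded: [10, 27, 6, 7, 10, 36, 2]


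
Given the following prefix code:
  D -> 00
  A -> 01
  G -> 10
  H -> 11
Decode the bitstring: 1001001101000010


Decoding step by step:
Bits 10 -> G
Bits 01 -> A
Bits 00 -> D
Bits 11 -> H
Bits 01 -> A
Bits 00 -> D
Bits 00 -> D
Bits 10 -> G


Decoded message: GADHADDG


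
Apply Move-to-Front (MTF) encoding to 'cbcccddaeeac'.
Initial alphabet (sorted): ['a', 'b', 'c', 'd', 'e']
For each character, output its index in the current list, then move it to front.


MTF encoding:
'c': index 2 in ['a', 'b', 'c', 'd', 'e'] -> ['c', 'a', 'b', 'd', 'e']
'b': index 2 in ['c', 'a', 'b', 'd', 'e'] -> ['b', 'c', 'a', 'd', 'e']
'c': index 1 in ['b', 'c', 'a', 'd', 'e'] -> ['c', 'b', 'a', 'd', 'e']
'c': index 0 in ['c', 'b', 'a', 'd', 'e'] -> ['c', 'b', 'a', 'd', 'e']
'c': index 0 in ['c', 'b', 'a', 'd', 'e'] -> ['c', 'b', 'a', 'd', 'e']
'd': index 3 in ['c', 'b', 'a', 'd', 'e'] -> ['d', 'c', 'b', 'a', 'e']
'd': index 0 in ['d', 'c', 'b', 'a', 'e'] -> ['d', 'c', 'b', 'a', 'e']
'a': index 3 in ['d', 'c', 'b', 'a', 'e'] -> ['a', 'd', 'c', 'b', 'e']
'e': index 4 in ['a', 'd', 'c', 'b', 'e'] -> ['e', 'a', 'd', 'c', 'b']
'e': index 0 in ['e', 'a', 'd', 'c', 'b'] -> ['e', 'a', 'd', 'c', 'b']
'a': index 1 in ['e', 'a', 'd', 'c', 'b'] -> ['a', 'e', 'd', 'c', 'b']
'c': index 3 in ['a', 'e', 'd', 'c', 'b'] -> ['c', 'a', 'e', 'd', 'b']


Output: [2, 2, 1, 0, 0, 3, 0, 3, 4, 0, 1, 3]


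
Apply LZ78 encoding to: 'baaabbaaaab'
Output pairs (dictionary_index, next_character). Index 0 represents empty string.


LZ78 encoding steps:
Dictionary: {0: ''}
Step 1: w='' (idx 0), next='b' -> output (0, 'b'), add 'b' as idx 1
Step 2: w='' (idx 0), next='a' -> output (0, 'a'), add 'a' as idx 2
Step 3: w='a' (idx 2), next='a' -> output (2, 'a'), add 'aa' as idx 3
Step 4: w='b' (idx 1), next='b' -> output (1, 'b'), add 'bb' as idx 4
Step 5: w='aa' (idx 3), next='a' -> output (3, 'a'), add 'aaa' as idx 5
Step 6: w='a' (idx 2), next='b' -> output (2, 'b'), add 'ab' as idx 6


Encoded: [(0, 'b'), (0, 'a'), (2, 'a'), (1, 'b'), (3, 'a'), (2, 'b')]


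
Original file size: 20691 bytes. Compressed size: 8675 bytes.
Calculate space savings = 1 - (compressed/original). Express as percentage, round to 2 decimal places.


ratio = compressed/original = 8675/20691 = 0.419264
savings = 1 - ratio = 1 - 0.419264 = 0.580736
as a percentage: 0.580736 * 100 = 58.07%

Space savings = 1 - 8675/20691 = 58.07%


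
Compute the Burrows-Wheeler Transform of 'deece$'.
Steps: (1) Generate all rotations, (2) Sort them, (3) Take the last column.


Rotations (sorted):
  0: $deece -> last char: e
  1: ce$dee -> last char: e
  2: deece$ -> last char: $
  3: e$deec -> last char: c
  4: ece$de -> last char: e
  5: eece$d -> last char: d


BWT = ee$ced


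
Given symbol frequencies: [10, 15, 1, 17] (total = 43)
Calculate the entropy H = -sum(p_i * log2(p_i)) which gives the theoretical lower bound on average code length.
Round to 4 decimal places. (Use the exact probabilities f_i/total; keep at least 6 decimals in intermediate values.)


Per-symbol terms -p_i * log2(p_i) with p_i = f_i/43:
  p = 10/43 = 0.232558: log2(p) = -2.104337, -p*log2(p) = 0.489381
  p = 15/43 = 0.348837: log2(p) = -1.519374, -p*log2(p) = 0.530014
  p = 1/43 = 0.023256: log2(p) = -5.426265, -p*log2(p) = 0.126192
  p = 17/43 = 0.395349: log2(p) = -1.338802, -p*log2(p) = 0.529294
H = 0.489381 + 0.530014 + 0.126192 + 0.529294 = 1.674881

H = 1.6749 bits/symbol
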